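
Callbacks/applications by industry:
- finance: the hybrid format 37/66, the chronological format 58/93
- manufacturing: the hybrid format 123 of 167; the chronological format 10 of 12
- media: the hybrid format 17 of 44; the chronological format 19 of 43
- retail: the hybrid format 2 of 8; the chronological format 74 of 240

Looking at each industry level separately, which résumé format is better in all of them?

the chronological format

Finance: the hybrid format 37/66 = 56.1%, the chronological format 58/93 = 62.4% → the chronological format
Manufacturing: the hybrid format 123/167 = 73.7%, the chronological format 10/12 = 83.3% → the chronological format
Media: the hybrid format 17/44 = 38.6%, the chronological format 19/43 = 44.2% → the chronological format
Retail: the hybrid format 2/8 = 25.0%, the chronological format 74/240 = 30.8% → the chronological format
The chronological format has the higher rate in all 4 groups.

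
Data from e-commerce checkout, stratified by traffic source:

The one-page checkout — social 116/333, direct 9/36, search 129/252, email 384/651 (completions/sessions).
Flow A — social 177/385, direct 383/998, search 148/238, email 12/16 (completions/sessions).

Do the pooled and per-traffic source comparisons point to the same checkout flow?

No

Social: the one-page checkout 116/333 = 34.8%, Flow A 177/385 = 46.0% → Flow A
Direct: the one-page checkout 9/36 = 25.0%, Flow A 383/998 = 38.4% → Flow A
Search: the one-page checkout 129/252 = 51.2%, Flow A 148/238 = 62.2% → Flow A
Email: the one-page checkout 384/651 = 59.0%, Flow A 12/16 = 75.0% → Flow A
Overall: the one-page checkout 638/1272 = 50.2%, Flow A 720/1637 = 44.0% → the one-page checkout
Flow A wins each traffic group but the one-page checkout wins overall — the comparison reverses. Flow A's sessions skew toward direct, which has a lower base rate.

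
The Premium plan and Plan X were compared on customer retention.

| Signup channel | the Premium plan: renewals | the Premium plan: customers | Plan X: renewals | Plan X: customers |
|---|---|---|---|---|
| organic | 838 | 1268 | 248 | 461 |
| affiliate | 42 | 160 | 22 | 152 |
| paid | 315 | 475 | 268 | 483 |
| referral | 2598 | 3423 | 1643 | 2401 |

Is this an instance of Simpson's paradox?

No

Organic: the Premium plan 838/1268 = 66.1%, Plan X 248/461 = 53.8% → the Premium plan
Affiliate: the Premium plan 42/160 = 26.2%, Plan X 22/152 = 14.5% → the Premium plan
Paid: the Premium plan 315/475 = 66.3%, Plan X 268/483 = 55.5% → the Premium plan
Referral: the Premium plan 2598/3423 = 75.9%, Plan X 1643/2401 = 68.4% → the Premium plan
Overall: the Premium plan 3793/5326 = 71.2%, Plan X 2181/3497 = 62.4% → the Premium plan
The Premium plan wins overall and in every signup group — no reversal.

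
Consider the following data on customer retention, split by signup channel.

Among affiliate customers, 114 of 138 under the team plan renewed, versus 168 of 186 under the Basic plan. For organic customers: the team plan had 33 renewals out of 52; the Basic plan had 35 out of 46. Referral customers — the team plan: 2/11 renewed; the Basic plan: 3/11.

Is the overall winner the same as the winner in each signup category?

Yes

Affiliate: the team plan 114/138 = 82.6%, the Basic plan 168/186 = 90.3% → the Basic plan
Organic: the team plan 33/52 = 63.5%, the Basic plan 35/46 = 76.1% → the Basic plan
Referral: the team plan 2/11 = 18.2%, the Basic plan 3/11 = 27.3% → the Basic plan
Overall: the team plan 149/201 = 74.1%, the Basic plan 206/243 = 84.8% → the Basic plan
The Basic plan wins overall and in every signup group — no reversal.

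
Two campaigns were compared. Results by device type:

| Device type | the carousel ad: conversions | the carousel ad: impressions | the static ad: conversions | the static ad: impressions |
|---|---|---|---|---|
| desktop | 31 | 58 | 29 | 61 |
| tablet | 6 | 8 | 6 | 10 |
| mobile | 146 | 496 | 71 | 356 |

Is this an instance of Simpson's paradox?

No

Desktop: the carousel ad 31/58 = 53.4%, the static ad 29/61 = 47.5% → the carousel ad
Tablet: the carousel ad 6/8 = 75.0%, the static ad 6/10 = 60.0% → the carousel ad
Mobile: the carousel ad 146/496 = 29.4%, the static ad 71/356 = 19.9% → the carousel ad
Overall: the carousel ad 183/562 = 32.6%, the static ad 106/427 = 24.8% → the carousel ad
The carousel ad wins overall and in every device group — no reversal.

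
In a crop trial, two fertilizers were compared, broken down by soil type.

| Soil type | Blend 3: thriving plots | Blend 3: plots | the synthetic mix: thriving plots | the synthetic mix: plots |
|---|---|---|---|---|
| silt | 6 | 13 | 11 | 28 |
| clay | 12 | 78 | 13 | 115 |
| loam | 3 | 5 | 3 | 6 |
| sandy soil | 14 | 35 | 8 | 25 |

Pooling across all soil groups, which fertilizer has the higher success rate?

Silt: Blend 3 6/13 = 46.2%, the synthetic mix 11/28 = 39.3% → Blend 3
Clay: Blend 3 12/78 = 15.4%, the synthetic mix 13/115 = 11.3% → Blend 3
Loam: Blend 3 3/5 = 60.0%, the synthetic mix 3/6 = 50.0% → Blend 3
Sandy soil: Blend 3 14/35 = 40.0%, the synthetic mix 8/25 = 32.0% → Blend 3
Overall: Blend 3 35/131 = 26.7%, the synthetic mix 35/174 = 20.1% → Blend 3

Blend 3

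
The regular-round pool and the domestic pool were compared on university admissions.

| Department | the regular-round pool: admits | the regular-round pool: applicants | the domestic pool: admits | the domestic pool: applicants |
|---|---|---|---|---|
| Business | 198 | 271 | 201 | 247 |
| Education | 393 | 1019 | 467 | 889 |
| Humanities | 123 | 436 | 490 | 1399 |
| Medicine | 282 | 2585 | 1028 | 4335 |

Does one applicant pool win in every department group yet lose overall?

Business: the regular-round pool 198/271 = 73.1%, the domestic pool 201/247 = 81.4% → the domestic pool
Education: the regular-round pool 393/1019 = 38.6%, the domestic pool 467/889 = 52.5% → the domestic pool
Humanities: the regular-round pool 123/436 = 28.2%, the domestic pool 490/1399 = 35.0% → the domestic pool
Medicine: the regular-round pool 282/2585 = 10.9%, the domestic pool 1028/4335 = 23.7% → the domestic pool
Overall: the regular-round pool 996/4311 = 23.1%, the domestic pool 2186/6870 = 31.8% → the domestic pool
The domestic pool wins overall and in every department group — no reversal.

No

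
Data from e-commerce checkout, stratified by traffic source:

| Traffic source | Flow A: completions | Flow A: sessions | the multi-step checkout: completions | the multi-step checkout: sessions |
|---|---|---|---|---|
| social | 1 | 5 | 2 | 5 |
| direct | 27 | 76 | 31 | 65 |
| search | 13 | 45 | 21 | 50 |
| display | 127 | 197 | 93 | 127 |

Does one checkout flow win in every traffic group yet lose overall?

No

Social: Flow A 1/5 = 20.0%, the multi-step checkout 2/5 = 40.0% → the multi-step checkout
Direct: Flow A 27/76 = 35.5%, the multi-step checkout 31/65 = 47.7% → the multi-step checkout
Search: Flow A 13/45 = 28.9%, the multi-step checkout 21/50 = 42.0% → the multi-step checkout
Display: Flow A 127/197 = 64.5%, the multi-step checkout 93/127 = 73.2% → the multi-step checkout
Overall: Flow A 168/323 = 52.0%, the multi-step checkout 147/247 = 59.5% → the multi-step checkout
The multi-step checkout wins overall and in every traffic group — no reversal.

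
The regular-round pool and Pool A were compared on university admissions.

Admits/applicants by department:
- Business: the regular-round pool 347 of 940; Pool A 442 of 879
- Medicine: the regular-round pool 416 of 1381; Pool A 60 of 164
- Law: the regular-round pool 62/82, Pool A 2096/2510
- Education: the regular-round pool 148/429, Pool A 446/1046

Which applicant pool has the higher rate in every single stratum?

Business: the regular-round pool 347/940 = 36.9%, Pool A 442/879 = 50.3% → Pool A
Medicine: the regular-round pool 416/1381 = 30.1%, Pool A 60/164 = 36.6% → Pool A
Law: the regular-round pool 62/82 = 75.6%, Pool A 2096/2510 = 83.5% → Pool A
Education: the regular-round pool 148/429 = 34.5%, Pool A 446/1046 = 42.6% → Pool A
Pool A has the higher rate in all 4 groups.

Pool A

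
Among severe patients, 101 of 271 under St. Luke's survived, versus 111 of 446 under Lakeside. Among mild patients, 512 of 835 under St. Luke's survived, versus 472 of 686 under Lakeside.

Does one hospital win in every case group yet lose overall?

No

Severe: St. Luke's 101/271 = 37.3%, Lakeside 111/446 = 24.9% → St. Luke's
Mild: St. Luke's 512/835 = 61.3%, Lakeside 472/686 = 68.8% → Lakeside
Overall: St. Luke's 613/1106 = 55.4%, Lakeside 583/1132 = 51.5% → St. Luke's
Neither sweeps: St. Luke's wins 1 of 2 groups, Lakeside wins 1. St. Luke's wins overall but not every group — no Simpson reversal.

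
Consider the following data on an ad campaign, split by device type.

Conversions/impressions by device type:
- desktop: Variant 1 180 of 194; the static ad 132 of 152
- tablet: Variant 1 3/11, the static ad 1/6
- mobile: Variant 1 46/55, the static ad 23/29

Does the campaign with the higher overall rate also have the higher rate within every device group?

Desktop: Variant 1 180/194 = 92.8%, the static ad 132/152 = 86.8% → Variant 1
Tablet: Variant 1 3/11 = 27.3%, the static ad 1/6 = 16.7% → Variant 1
Mobile: Variant 1 46/55 = 83.6%, the static ad 23/29 = 79.3% → Variant 1
Overall: Variant 1 229/260 = 88.1%, the static ad 156/187 = 83.4% → Variant 1
Variant 1 wins overall and in every device group — no reversal.

Yes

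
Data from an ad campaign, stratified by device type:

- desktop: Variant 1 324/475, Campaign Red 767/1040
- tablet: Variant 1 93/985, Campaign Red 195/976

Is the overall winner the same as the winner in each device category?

Desktop: Variant 1 324/475 = 68.2%, Campaign Red 767/1040 = 73.8% → Campaign Red
Tablet: Variant 1 93/985 = 9.4%, Campaign Red 195/976 = 20.0% → Campaign Red
Overall: Variant 1 417/1460 = 28.6%, Campaign Red 962/2016 = 47.7% → Campaign Red
Campaign Red wins overall and in every device group — no reversal.

Yes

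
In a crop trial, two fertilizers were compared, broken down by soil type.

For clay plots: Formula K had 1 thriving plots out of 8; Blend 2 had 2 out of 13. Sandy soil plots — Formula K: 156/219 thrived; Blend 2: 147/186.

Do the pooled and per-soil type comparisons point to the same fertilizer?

Yes

Clay: Formula K 1/8 = 12.5%, Blend 2 2/13 = 15.4% → Blend 2
Sandy soil: Formula K 156/219 = 71.2%, Blend 2 147/186 = 79.0% → Blend 2
Overall: Formula K 157/227 = 69.2%, Blend 2 149/199 = 74.9% → Blend 2
Blend 2 wins overall and in every soil group — no reversal.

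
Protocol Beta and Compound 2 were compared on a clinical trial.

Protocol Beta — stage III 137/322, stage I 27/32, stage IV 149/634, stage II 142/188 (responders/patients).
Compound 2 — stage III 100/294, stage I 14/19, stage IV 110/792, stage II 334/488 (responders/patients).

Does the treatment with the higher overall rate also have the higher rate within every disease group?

Stage III: Protocol Beta 137/322 = 42.5%, Compound 2 100/294 = 34.0% → Protocol Beta
Stage I: Protocol Beta 27/32 = 84.4%, Compound 2 14/19 = 73.7% → Protocol Beta
Stage IV: Protocol Beta 149/634 = 23.5%, Compound 2 110/792 = 13.9% → Protocol Beta
Stage II: Protocol Beta 142/188 = 75.5%, Compound 2 334/488 = 68.4% → Protocol Beta
Overall: Protocol Beta 455/1176 = 38.7%, Compound 2 558/1593 = 35.0% → Protocol Beta
Protocol Beta wins overall and in every disease group — no reversal.

Yes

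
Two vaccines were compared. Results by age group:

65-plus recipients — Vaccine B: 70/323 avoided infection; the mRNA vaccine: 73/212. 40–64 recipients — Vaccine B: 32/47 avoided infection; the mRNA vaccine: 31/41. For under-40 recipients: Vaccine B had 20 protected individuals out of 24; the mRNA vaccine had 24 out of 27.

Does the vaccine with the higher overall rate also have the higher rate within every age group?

65-plus: Vaccine B 70/323 = 21.7%, the mRNA vaccine 73/212 = 34.4% → the mRNA vaccine
40–64: Vaccine B 32/47 = 68.1%, the mRNA vaccine 31/41 = 75.6% → the mRNA vaccine
Under-40: Vaccine B 20/24 = 83.3%, the mRNA vaccine 24/27 = 88.9% → the mRNA vaccine
Overall: Vaccine B 122/394 = 31.0%, the mRNA vaccine 128/280 = 45.7% → the mRNA vaccine
The mRNA vaccine wins overall and in every age group — no reversal.

Yes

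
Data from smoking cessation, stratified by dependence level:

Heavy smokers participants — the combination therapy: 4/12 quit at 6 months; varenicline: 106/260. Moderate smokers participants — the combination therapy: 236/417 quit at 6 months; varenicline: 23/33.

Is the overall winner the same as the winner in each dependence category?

Heavy smokers: the combination therapy 4/12 = 33.3%, varenicline 106/260 = 40.8% → varenicline
Moderate smokers: the combination therapy 236/417 = 56.6%, varenicline 23/33 = 69.7% → varenicline
Overall: the combination therapy 240/429 = 55.9%, varenicline 129/293 = 44.0% → the combination therapy
Varenicline wins each dependence group but the combination therapy wins overall — the comparison reverses. Varenicline's participants skew toward heavy smokers, which has a lower base rate.

No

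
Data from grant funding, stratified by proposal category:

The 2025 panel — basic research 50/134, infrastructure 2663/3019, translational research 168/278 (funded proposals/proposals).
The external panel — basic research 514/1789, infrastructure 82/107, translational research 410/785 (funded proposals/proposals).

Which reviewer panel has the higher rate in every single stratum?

the 2025 panel

Basic research: the 2025 panel 50/134 = 37.3%, the external panel 514/1789 = 28.7% → the 2025 panel
Infrastructure: the 2025 panel 2663/3019 = 88.2%, the external panel 82/107 = 76.6% → the 2025 panel
Translational research: the 2025 panel 168/278 = 60.4%, the external panel 410/785 = 52.2% → the 2025 panel
The 2025 panel has the higher rate in all 3 groups.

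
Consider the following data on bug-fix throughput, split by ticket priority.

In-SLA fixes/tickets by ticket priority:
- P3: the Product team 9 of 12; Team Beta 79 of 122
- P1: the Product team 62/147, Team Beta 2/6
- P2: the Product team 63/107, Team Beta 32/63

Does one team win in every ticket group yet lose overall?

P3: the Product team 9/12 = 75.0%, Team Beta 79/122 = 64.8% → the Product team
P1: the Product team 62/147 = 42.2%, Team Beta 2/6 = 33.3% → the Product team
P2: the Product team 63/107 = 58.9%, Team Beta 32/63 = 50.8% → the Product team
Overall: the Product team 134/266 = 50.4%, Team Beta 113/191 = 59.2% → Team Beta
The Product team wins each ticket group but Team Beta wins overall — the comparison reverses. The Product team's tickets skew toward P1, which has a lower base rate.

Yes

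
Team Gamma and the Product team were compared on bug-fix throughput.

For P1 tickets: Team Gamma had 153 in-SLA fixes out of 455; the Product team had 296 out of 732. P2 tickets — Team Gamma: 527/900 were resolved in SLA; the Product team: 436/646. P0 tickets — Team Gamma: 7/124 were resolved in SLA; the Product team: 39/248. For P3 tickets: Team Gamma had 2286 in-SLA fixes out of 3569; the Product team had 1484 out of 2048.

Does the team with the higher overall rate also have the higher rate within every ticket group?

Yes

P1: Team Gamma 153/455 = 33.6%, the Product team 296/732 = 40.4% → the Product team
P2: Team Gamma 527/900 = 58.6%, the Product team 436/646 = 67.5% → the Product team
P0: Team Gamma 7/124 = 5.6%, the Product team 39/248 = 15.7% → the Product team
P3: Team Gamma 2286/3569 = 64.1%, the Product team 1484/2048 = 72.5% → the Product team
Overall: Team Gamma 2973/5048 = 58.9%, the Product team 2255/3674 = 61.4% → the Product team
The Product team wins overall and in every ticket group — no reversal.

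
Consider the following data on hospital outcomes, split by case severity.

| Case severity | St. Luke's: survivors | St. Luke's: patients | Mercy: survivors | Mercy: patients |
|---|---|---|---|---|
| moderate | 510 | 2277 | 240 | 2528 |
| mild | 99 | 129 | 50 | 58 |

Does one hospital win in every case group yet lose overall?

No

Moderate: St. Luke's 510/2277 = 22.4%, Mercy 240/2528 = 9.5% → St. Luke's
Mild: St. Luke's 99/129 = 76.7%, Mercy 50/58 = 86.2% → Mercy
Overall: St. Luke's 609/2406 = 25.3%, Mercy 290/2586 = 11.2% → St. Luke's
Neither sweeps: St. Luke's wins 1 of 2 groups, Mercy wins 1. St. Luke's wins overall but not every group — no Simpson reversal.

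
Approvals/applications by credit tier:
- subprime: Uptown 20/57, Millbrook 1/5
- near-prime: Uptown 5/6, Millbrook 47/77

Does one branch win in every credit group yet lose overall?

Subprime: Uptown 20/57 = 35.1%, Millbrook 1/5 = 20.0% → Uptown
Near-prime: Uptown 5/6 = 83.3%, Millbrook 47/77 = 61.0% → Uptown
Overall: Uptown 25/63 = 39.7%, Millbrook 48/82 = 58.5% → Millbrook
Uptown wins each credit group but Millbrook wins overall — the comparison reverses. Uptown's applications skew toward subprime, which has a lower base rate.

Yes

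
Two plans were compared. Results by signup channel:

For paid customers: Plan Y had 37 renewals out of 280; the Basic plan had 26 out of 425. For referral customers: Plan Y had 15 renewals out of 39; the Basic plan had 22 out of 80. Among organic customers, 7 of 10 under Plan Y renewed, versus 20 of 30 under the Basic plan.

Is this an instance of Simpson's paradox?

No

Paid: Plan Y 37/280 = 13.2%, the Basic plan 26/425 = 6.1% → Plan Y
Referral: Plan Y 15/39 = 38.5%, the Basic plan 22/80 = 27.5% → Plan Y
Organic: Plan Y 7/10 = 70.0%, the Basic plan 20/30 = 66.7% → Plan Y
Overall: Plan Y 59/329 = 17.9%, the Basic plan 68/535 = 12.7% → Plan Y
Plan Y wins overall and in every signup group — no reversal.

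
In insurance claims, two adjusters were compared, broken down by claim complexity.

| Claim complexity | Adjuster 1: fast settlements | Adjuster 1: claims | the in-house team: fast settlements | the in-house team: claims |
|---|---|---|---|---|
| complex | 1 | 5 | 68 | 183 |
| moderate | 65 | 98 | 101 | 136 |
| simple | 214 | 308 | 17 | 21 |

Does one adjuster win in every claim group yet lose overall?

Complex: Adjuster 1 1/5 = 20.0%, the in-house team 68/183 = 37.2% → the in-house team
Moderate: Adjuster 1 65/98 = 66.3%, the in-house team 101/136 = 74.3% → the in-house team
Simple: Adjuster 1 214/308 = 69.5%, the in-house team 17/21 = 81.0% → the in-house team
Overall: Adjuster 1 280/411 = 68.1%, the in-house team 186/340 = 54.7% → Adjuster 1
The in-house team wins each claim group but Adjuster 1 wins overall — the comparison reverses. The in-house team's claims skew toward complex, which has a lower base rate.

Yes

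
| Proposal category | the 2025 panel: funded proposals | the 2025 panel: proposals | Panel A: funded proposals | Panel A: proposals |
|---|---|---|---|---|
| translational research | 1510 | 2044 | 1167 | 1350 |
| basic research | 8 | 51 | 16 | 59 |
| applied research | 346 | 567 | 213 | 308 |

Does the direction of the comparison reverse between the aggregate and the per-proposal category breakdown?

No

Translational research: the 2025 panel 1510/2044 = 73.9%, Panel A 1167/1350 = 86.4% → Panel A
Basic research: the 2025 panel 8/51 = 15.7%, Panel A 16/59 = 27.1% → Panel A
Applied research: the 2025 panel 346/567 = 61.0%, Panel A 213/308 = 69.2% → Panel A
Overall: the 2025 panel 1864/2662 = 70.0%, Panel A 1396/1717 = 81.3% → Panel A
Panel A wins overall and in every proposal group — no reversal.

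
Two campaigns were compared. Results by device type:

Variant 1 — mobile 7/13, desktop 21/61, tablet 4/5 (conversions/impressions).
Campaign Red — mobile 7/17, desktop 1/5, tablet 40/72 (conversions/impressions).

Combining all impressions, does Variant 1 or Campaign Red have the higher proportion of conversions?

Campaign Red

Mobile: Variant 1 7/13 = 53.8%, Campaign Red 7/17 = 41.2% → Variant 1
Desktop: Variant 1 21/61 = 34.4%, Campaign Red 1/5 = 20.0% → Variant 1
Tablet: Variant 1 4/5 = 80.0%, Campaign Red 40/72 = 55.6% → Variant 1
Overall: Variant 1 32/79 = 40.5%, Campaign Red 48/94 = 51.1% → Campaign Red
(Variant 1 wins every device group but Campaign Red wins overall — Variant 1's impressions skew toward the low-rate desktop group.)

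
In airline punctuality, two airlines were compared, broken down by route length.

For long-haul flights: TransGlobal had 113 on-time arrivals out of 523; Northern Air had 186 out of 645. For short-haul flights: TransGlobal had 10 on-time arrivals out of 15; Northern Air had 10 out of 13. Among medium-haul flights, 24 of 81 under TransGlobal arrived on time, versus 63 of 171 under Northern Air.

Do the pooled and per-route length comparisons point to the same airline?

Long-haul: TransGlobal 113/523 = 21.6%, Northern Air 186/645 = 28.8% → Northern Air
Short-haul: TransGlobal 10/15 = 66.7%, Northern Air 10/13 = 76.9% → Northern Air
Medium-haul: TransGlobal 24/81 = 29.6%, Northern Air 63/171 = 36.8% → Northern Air
Overall: TransGlobal 147/619 = 23.7%, Northern Air 259/829 = 31.2% → Northern Air
Northern Air wins overall and in every route group — no reversal.

Yes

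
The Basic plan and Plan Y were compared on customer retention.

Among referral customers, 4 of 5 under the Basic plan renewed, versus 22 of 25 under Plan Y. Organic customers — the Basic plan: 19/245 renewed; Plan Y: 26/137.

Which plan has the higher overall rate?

Plan Y

Referral: the Basic plan 4/5 = 80.0%, Plan Y 22/25 = 88.0% → Plan Y
Organic: the Basic plan 19/245 = 7.8%, Plan Y 26/137 = 19.0% → Plan Y
Overall: the Basic plan 23/250 = 9.2%, Plan Y 48/162 = 29.6% → Plan Y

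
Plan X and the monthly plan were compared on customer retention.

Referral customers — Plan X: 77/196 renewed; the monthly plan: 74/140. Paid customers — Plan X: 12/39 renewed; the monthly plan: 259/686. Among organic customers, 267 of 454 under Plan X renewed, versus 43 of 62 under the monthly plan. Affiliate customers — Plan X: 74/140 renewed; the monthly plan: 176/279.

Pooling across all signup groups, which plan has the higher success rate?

Referral: Plan X 77/196 = 39.3%, the monthly plan 74/140 = 52.9% → the monthly plan
Paid: Plan X 12/39 = 30.8%, the monthly plan 259/686 = 37.8% → the monthly plan
Organic: Plan X 267/454 = 58.8%, the monthly plan 43/62 = 69.4% → the monthly plan
Affiliate: Plan X 74/140 = 52.9%, the monthly plan 176/279 = 63.1% → the monthly plan
Overall: Plan X 430/829 = 51.9%, the monthly plan 552/1167 = 47.3% → Plan X
(The monthly plan wins every signup group but Plan X wins overall — the monthly plan's customers skew toward the low-rate paid group.)

Plan X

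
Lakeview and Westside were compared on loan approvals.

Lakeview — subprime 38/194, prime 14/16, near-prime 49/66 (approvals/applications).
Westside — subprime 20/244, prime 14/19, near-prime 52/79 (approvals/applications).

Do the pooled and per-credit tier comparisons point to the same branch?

Yes

Subprime: Lakeview 38/194 = 19.6%, Westside 20/244 = 8.2% → Lakeview
Prime: Lakeview 14/16 = 87.5%, Westside 14/19 = 73.7% → Lakeview
Near-prime: Lakeview 49/66 = 74.2%, Westside 52/79 = 65.8% → Lakeview
Overall: Lakeview 101/276 = 36.6%, Westside 86/342 = 25.1% → Lakeview
Lakeview wins overall and in every credit group — no reversal.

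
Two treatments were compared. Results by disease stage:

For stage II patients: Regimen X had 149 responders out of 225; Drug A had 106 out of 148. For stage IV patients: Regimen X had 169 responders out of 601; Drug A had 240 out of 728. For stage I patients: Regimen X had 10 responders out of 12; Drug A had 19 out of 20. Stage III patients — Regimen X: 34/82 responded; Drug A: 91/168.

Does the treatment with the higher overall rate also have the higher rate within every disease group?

Stage II: Regimen X 149/225 = 66.2%, Drug A 106/148 = 71.6% → Drug A
Stage IV: Regimen X 169/601 = 28.1%, Drug A 240/728 = 33.0% → Drug A
Stage I: Regimen X 10/12 = 83.3%, Drug A 19/20 = 95.0% → Drug A
Stage III: Regimen X 34/82 = 41.5%, Drug A 91/168 = 54.2% → Drug A
Overall: Regimen X 362/920 = 39.3%, Drug A 456/1064 = 42.9% → Drug A
Drug A wins overall and in every disease group — no reversal.

Yes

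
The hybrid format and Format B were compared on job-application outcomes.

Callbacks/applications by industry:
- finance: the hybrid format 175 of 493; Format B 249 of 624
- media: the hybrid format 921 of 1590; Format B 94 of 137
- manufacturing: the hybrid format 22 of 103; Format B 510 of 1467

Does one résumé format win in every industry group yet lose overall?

Yes

Finance: the hybrid format 175/493 = 35.5%, Format B 249/624 = 39.9% → Format B
Media: the hybrid format 921/1590 = 57.9%, Format B 94/137 = 68.6% → Format B
Manufacturing: the hybrid format 22/103 = 21.4%, Format B 510/1467 = 34.8% → Format B
Overall: the hybrid format 1118/2186 = 51.1%, Format B 853/2228 = 38.3% → the hybrid format
Format B wins each industry group but the hybrid format wins overall — the comparison reverses. Format B's applications skew toward manufacturing, which has a lower base rate.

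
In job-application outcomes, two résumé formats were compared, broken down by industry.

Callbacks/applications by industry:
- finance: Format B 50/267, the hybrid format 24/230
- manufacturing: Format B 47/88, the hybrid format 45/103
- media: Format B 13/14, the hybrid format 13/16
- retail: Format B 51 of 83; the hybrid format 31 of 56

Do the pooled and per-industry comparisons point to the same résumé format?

Yes

Finance: Format B 50/267 = 18.7%, the hybrid format 24/230 = 10.4% → Format B
Manufacturing: Format B 47/88 = 53.4%, the hybrid format 45/103 = 43.7% → Format B
Media: Format B 13/14 = 92.9%, the hybrid format 13/16 = 81.2% → Format B
Retail: Format B 51/83 = 61.4%, the hybrid format 31/56 = 55.4% → Format B
Overall: Format B 161/452 = 35.6%, the hybrid format 113/405 = 27.9% → Format B
Format B wins overall and in every industry group — no reversal.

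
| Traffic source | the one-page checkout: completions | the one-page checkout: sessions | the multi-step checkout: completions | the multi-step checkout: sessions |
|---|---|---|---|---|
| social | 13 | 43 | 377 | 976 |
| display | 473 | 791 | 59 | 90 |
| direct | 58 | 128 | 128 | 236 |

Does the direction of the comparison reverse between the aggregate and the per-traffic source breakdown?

Social: the one-page checkout 13/43 = 30.2%, the multi-step checkout 377/976 = 38.6% → the multi-step checkout
Display: the one-page checkout 473/791 = 59.8%, the multi-step checkout 59/90 = 65.6% → the multi-step checkout
Direct: the one-page checkout 58/128 = 45.3%, the multi-step checkout 128/236 = 54.2% → the multi-step checkout
Overall: the one-page checkout 544/962 = 56.5%, the multi-step checkout 564/1302 = 43.3% → the one-page checkout
The multi-step checkout wins each traffic group but the one-page checkout wins overall — the comparison reverses. The multi-step checkout's sessions skew toward social, which has a lower base rate.

Yes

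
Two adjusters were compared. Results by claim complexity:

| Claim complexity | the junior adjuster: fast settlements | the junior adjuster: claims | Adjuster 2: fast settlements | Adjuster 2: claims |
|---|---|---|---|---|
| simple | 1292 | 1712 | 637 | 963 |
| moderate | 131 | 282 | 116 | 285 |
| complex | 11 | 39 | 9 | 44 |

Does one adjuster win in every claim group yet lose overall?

Simple: the junior adjuster 1292/1712 = 75.5%, Adjuster 2 637/963 = 66.1% → the junior adjuster
Moderate: the junior adjuster 131/282 = 46.5%, Adjuster 2 116/285 = 40.7% → the junior adjuster
Complex: the junior adjuster 11/39 = 28.2%, Adjuster 2 9/44 = 20.5% → the junior adjuster
Overall: the junior adjuster 1434/2033 = 70.5%, Adjuster 2 762/1292 = 59.0% → the junior adjuster
The junior adjuster wins overall and in every claim group — no reversal.

No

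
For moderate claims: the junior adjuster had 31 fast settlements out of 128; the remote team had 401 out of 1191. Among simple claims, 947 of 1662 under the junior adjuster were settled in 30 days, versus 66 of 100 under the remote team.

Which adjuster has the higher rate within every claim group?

the remote team

Moderate: the junior adjuster 31/128 = 24.2%, the remote team 401/1191 = 33.7% → the remote team
Simple: the junior adjuster 947/1662 = 57.0%, the remote team 66/100 = 66.0% → the remote team
The remote team has the higher rate in both groups.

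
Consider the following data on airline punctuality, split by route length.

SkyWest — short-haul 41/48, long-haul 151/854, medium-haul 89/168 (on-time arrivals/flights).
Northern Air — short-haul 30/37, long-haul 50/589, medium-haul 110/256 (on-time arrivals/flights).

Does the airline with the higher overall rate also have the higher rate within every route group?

Yes

Short-haul: SkyWest 41/48 = 85.4%, Northern Air 30/37 = 81.1% → SkyWest
Long-haul: SkyWest 151/854 = 17.7%, Northern Air 50/589 = 8.5% → SkyWest
Medium-haul: SkyWest 89/168 = 53.0%, Northern Air 110/256 = 43.0% → SkyWest
Overall: SkyWest 281/1070 = 26.3%, Northern Air 190/882 = 21.5% → SkyWest
SkyWest wins overall and in every route group — no reversal.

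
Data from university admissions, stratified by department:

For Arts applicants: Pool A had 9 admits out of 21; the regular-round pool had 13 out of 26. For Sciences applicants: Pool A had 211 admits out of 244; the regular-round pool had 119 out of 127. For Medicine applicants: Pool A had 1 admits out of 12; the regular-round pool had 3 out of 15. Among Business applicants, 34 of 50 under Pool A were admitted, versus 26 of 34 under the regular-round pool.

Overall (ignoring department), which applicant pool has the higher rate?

the regular-round pool

Arts: Pool A 9/21 = 42.9%, the regular-round pool 13/26 = 50.0% → the regular-round pool
Sciences: Pool A 211/244 = 86.5%, the regular-round pool 119/127 = 93.7% → the regular-round pool
Medicine: Pool A 1/12 = 8.3%, the regular-round pool 3/15 = 20.0% → the regular-round pool
Business: Pool A 34/50 = 68.0%, the regular-round pool 26/34 = 76.5% → the regular-round pool
Overall: Pool A 255/327 = 78.0%, the regular-round pool 161/202 = 79.7% → the regular-round pool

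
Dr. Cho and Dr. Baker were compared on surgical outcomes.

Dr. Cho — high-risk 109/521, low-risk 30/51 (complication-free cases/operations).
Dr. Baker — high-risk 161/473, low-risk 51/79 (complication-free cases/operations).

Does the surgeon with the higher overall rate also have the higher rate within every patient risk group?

Yes

High-risk: Dr. Cho 109/521 = 20.9%, Dr. Baker 161/473 = 34.0% → Dr. Baker
Low-risk: Dr. Cho 30/51 = 58.8%, Dr. Baker 51/79 = 64.6% → Dr. Baker
Overall: Dr. Cho 139/572 = 24.3%, Dr. Baker 212/552 = 38.4% → Dr. Baker
Dr. Baker wins overall and in every patient risk group — no reversal.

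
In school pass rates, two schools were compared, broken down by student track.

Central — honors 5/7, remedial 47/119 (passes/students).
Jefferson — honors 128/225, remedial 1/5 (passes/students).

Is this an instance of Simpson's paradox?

Yes

Honors: Central 5/7 = 71.4%, Jefferson 128/225 = 56.9% → Central
Remedial: Central 47/119 = 39.5%, Jefferson 1/5 = 20.0% → Central
Overall: Central 52/126 = 41.3%, Jefferson 129/230 = 56.1% → Jefferson
Central wins each student group but Jefferson wins overall — the comparison reverses. Central's students skew toward remedial, which has a lower base rate.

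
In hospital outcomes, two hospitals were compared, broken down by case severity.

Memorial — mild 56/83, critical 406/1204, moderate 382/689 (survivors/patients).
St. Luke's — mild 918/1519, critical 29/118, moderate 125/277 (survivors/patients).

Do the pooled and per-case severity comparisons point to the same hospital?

Mild: Memorial 56/83 = 67.5%, St. Luke's 918/1519 = 60.4% → Memorial
Critical: Memorial 406/1204 = 33.7%, St. Luke's 29/118 = 24.6% → Memorial
Moderate: Memorial 382/689 = 55.4%, St. Luke's 125/277 = 45.1% → Memorial
Overall: Memorial 844/1976 = 42.7%, St. Luke's 1072/1914 = 56.0% → St. Luke's
Memorial wins each case group but St. Luke's wins overall — the comparison reverses. Memorial's patients skew toward critical, which has a lower base rate.

No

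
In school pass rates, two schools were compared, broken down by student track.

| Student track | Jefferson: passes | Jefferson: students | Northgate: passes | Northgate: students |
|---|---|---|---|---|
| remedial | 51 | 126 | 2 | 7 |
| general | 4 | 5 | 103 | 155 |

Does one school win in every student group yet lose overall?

Remedial: Jefferson 51/126 = 40.5%, Northgate 2/7 = 28.6% → Jefferson
General: Jefferson 4/5 = 80.0%, Northgate 103/155 = 66.5% → Jefferson
Overall: Jefferson 55/131 = 42.0%, Northgate 105/162 = 64.8% → Northgate
Jefferson wins each student group but Northgate wins overall — the comparison reverses. Jefferson's students skew toward remedial, which has a lower base rate.

Yes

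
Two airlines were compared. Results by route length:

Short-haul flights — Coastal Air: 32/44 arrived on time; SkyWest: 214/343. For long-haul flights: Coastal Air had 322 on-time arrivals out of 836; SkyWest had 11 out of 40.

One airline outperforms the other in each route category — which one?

Coastal Air

Short-haul: Coastal Air 32/44 = 72.7%, SkyWest 214/343 = 62.4% → Coastal Air
Long-haul: Coastal Air 322/836 = 38.5%, SkyWest 11/40 = 27.5% → Coastal Air
Coastal Air has the higher rate in both groups.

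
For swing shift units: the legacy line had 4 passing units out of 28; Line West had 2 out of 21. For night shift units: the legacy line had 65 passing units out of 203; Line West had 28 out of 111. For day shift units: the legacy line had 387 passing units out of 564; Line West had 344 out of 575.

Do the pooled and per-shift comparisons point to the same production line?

Yes

Swing shift: the legacy line 4/28 = 14.3%, Line West 2/21 = 9.5% → the legacy line
Night shift: the legacy line 65/203 = 32.0%, Line West 28/111 = 25.2% → the legacy line
Day shift: the legacy line 387/564 = 68.6%, Line West 344/575 = 59.8% → the legacy line
Overall: the legacy line 456/795 = 57.4%, Line West 374/707 = 52.9% → the legacy line
The legacy line wins overall and in every shift group — no reversal.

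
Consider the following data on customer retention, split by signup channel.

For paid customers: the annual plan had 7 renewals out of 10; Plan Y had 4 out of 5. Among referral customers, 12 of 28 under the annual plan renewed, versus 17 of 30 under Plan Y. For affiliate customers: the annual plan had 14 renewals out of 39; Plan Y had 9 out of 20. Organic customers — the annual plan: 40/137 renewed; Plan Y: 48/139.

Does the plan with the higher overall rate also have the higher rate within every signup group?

Yes

Paid: the annual plan 7/10 = 70.0%, Plan Y 4/5 = 80.0% → Plan Y
Referral: the annual plan 12/28 = 42.9%, Plan Y 17/30 = 56.7% → Plan Y
Affiliate: the annual plan 14/39 = 35.9%, Plan Y 9/20 = 45.0% → Plan Y
Organic: the annual plan 40/137 = 29.2%, Plan Y 48/139 = 34.5% → Plan Y
Overall: the annual plan 73/214 = 34.1%, Plan Y 78/194 = 40.2% → Plan Y
Plan Y wins overall and in every signup group — no reversal.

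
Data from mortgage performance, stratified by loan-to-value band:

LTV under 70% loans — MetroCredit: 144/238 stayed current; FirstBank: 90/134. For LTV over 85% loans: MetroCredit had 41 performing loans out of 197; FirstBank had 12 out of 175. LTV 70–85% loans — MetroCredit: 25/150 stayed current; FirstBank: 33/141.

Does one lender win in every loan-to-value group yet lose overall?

LTV under 70%: MetroCredit 144/238 = 60.5%, FirstBank 90/134 = 67.2% → FirstBank
LTV over 85%: MetroCredit 41/197 = 20.8%, FirstBank 12/175 = 6.9% → MetroCredit
LTV 70–85%: MetroCredit 25/150 = 16.7%, FirstBank 33/141 = 23.4% → FirstBank
Overall: MetroCredit 210/585 = 35.9%, FirstBank 135/450 = 30.0% → MetroCredit
Neither sweeps: MetroCredit wins 1 of 3 groups, FirstBank wins 2. MetroCredit wins overall but not every group — no Simpson reversal.

No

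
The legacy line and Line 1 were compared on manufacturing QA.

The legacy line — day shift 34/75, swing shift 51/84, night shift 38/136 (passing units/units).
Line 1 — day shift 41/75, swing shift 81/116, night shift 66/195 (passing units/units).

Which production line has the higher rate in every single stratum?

Line 1

Day shift: the legacy line 34/75 = 45.3%, Line 1 41/75 = 54.7% → Line 1
Swing shift: the legacy line 51/84 = 60.7%, Line 1 81/116 = 69.8% → Line 1
Night shift: the legacy line 38/136 = 27.9%, Line 1 66/195 = 33.8% → Line 1
Line 1 has the higher rate in all 3 groups.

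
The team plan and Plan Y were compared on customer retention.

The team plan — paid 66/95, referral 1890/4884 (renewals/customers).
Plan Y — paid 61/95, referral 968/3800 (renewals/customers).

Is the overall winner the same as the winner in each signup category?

Paid: the team plan 66/95 = 69.5%, Plan Y 61/95 = 64.2% → the team plan
Referral: the team plan 1890/4884 = 38.7%, Plan Y 968/3800 = 25.5% → the team plan
Overall: the team plan 1956/4979 = 39.3%, Plan Y 1029/3895 = 26.4% → the team plan
The team plan wins overall and in every signup group — no reversal.

Yes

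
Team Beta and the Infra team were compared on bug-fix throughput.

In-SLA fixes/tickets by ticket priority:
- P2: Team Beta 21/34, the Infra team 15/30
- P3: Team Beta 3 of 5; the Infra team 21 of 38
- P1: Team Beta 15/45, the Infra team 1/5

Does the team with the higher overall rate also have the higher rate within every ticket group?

P2: Team Beta 21/34 = 61.8%, the Infra team 15/30 = 50.0% → Team Beta
P3: Team Beta 3/5 = 60.0%, the Infra team 21/38 = 55.3% → Team Beta
P1: Team Beta 15/45 = 33.3%, the Infra team 1/5 = 20.0% → Team Beta
Overall: Team Beta 39/84 = 46.4%, the Infra team 37/73 = 50.7% → the Infra team
Team Beta wins each ticket group but the Infra team wins overall — the comparison reverses. Team Beta's tickets skew toward P1, which has a lower base rate.

No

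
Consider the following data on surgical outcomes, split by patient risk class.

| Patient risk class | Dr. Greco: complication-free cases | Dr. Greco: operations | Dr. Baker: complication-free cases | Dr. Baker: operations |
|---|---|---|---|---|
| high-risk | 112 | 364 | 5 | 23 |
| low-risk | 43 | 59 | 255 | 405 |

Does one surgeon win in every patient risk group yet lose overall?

High-risk: Dr. Greco 112/364 = 30.8%, Dr. Baker 5/23 = 21.7% → Dr. Greco
Low-risk: Dr. Greco 43/59 = 72.9%, Dr. Baker 255/405 = 63.0% → Dr. Greco
Overall: Dr. Greco 155/423 = 36.6%, Dr. Baker 260/428 = 60.7% → Dr. Baker
Dr. Greco wins each patient risk group but Dr. Baker wins overall — the comparison reverses. Dr. Greco's operations skew toward high-risk, which has a lower base rate.

Yes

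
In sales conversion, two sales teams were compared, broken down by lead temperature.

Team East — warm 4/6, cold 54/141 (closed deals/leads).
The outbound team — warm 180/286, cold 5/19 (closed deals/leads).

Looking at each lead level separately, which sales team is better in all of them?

Team East

Warm: Team East 4/6 = 66.7%, the outbound team 180/286 = 62.9% → Team East
Cold: Team East 54/141 = 38.3%, the outbound team 5/19 = 26.3% → Team East
Team East has the higher rate in both groups.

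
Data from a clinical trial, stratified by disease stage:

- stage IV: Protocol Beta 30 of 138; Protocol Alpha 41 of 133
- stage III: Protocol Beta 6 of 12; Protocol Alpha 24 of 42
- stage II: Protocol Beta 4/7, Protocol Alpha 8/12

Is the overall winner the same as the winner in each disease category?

Stage IV: Protocol Beta 30/138 = 21.7%, Protocol Alpha 41/133 = 30.8% → Protocol Alpha
Stage III: Protocol Beta 6/12 = 50.0%, Protocol Alpha 24/42 = 57.1% → Protocol Alpha
Stage II: Protocol Beta 4/7 = 57.1%, Protocol Alpha 8/12 = 66.7% → Protocol Alpha
Overall: Protocol Beta 40/157 = 25.5%, Protocol Alpha 73/187 = 39.0% → Protocol Alpha
Protocol Alpha wins overall and in every disease group — no reversal.

Yes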